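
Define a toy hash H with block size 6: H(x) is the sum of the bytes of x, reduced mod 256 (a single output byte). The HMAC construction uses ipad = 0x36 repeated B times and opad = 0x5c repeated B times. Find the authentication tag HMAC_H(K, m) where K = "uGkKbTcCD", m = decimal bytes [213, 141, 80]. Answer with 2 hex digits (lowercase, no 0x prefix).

Key "uGkKbTcCD" = 75 47 6b 4b 62 54 63 43 44 is 9 bytes > B = 6, so hash it first: H(key) = 12, then zero-pad to 6 bytes: K' = 12 00 00 00 00 00.
K' ⊕ ipad = 24 36 36 36 36 36.  K' ⊕ opad = 4e 5c 5c 5c 5c 5c.
Inner input = (K'⊕ipad) ∥ m = 24 36 36 36 36 36 ∥ d5 8d 50.
Inner hash: sum = 36+54+54+54+54+54+213+141+80 = 740; mod 256 = 228 → e4.
Outer input = (K'⊕opad) ∥ inner = 4e 5c 5c 5c 5c 5c ∥ e4.
Outer hash (tag): sum = 78+92+92+92+92+92+228 = 766; mod 256 = 254 → fe.

fe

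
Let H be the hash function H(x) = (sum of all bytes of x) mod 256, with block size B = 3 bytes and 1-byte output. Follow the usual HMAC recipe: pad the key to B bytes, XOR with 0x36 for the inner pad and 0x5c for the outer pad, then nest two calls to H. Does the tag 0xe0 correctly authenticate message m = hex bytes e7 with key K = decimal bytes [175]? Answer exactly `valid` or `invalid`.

invalid

Key decimal bytes [175] = af is 1 byte ≤ B = 3; zero-pad to 3 bytes: K' = af 00 00.
K' ⊕ ipad = 99 36 36; K' ⊕ opad = f3 5c 5c.
Inner hash: sum = 153+54+54+231 = 492; mod 256 = 236 → ec.
Outer hash (recomputed tag): sum = 243+92+92+236 = 663; mod 256 = 151 → 97.
Recomputed tag = 97; claimed = e0 → mismatch.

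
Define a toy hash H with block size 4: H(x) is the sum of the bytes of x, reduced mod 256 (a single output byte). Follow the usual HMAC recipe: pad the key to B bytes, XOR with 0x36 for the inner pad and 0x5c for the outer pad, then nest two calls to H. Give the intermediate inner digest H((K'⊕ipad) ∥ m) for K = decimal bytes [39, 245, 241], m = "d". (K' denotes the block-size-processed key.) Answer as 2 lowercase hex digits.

Key decimal bytes [39, 245, 241] = 27 f5 f1 is 3 bytes ≤ B = 4; zero-pad to 4 bytes: K' = 27 f5 f1 00.
K' ⊕ ipad = 11 c3 c7 36.
Inner input = 11 c3 c7 36 ∥ 64.
Inner hash: sum = 17+195+199+54+100 = 565; mod 256 = 53 → 35.

35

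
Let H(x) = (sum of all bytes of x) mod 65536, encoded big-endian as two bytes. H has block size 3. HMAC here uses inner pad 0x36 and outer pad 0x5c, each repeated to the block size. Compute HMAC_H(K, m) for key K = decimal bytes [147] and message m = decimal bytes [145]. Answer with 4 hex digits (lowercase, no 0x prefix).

022a

Key decimal bytes [147] = 93 is 1 byte ≤ B = 3; zero-pad to 3 bytes: K' = 93 00 00.
K' ⊕ ipad = a5 36 36.  K' ⊕ opad = cf 5c 5c.
Inner input = (K'⊕ipad) ∥ m = a5 36 36 ∥ 91.
Inner hash: sum = 165+54+54+145 = 418 → 01 a2.
Outer input = (K'⊕opad) ∥ inner = cf 5c 5c ∥ 01 a2.
Outer hash (tag): sum = 207+92+92+1+162 = 554 → 02 2a.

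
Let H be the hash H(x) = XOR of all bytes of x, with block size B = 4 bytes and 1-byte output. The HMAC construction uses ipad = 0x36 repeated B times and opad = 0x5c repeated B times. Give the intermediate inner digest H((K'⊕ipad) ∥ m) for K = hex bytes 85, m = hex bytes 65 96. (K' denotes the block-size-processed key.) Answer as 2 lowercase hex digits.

Key hex bytes 85 is 1 byte ≤ B = 4; zero-pad to 4 bytes: K' = 85 00 00 00.
K' ⊕ ipad = b3 36 36 36.
Inner input = b3 36 36 36 ∥ 65 96.
Inner hash: XOR b3⊕36⊕36⊕36⊕65⊕96 = 76.

76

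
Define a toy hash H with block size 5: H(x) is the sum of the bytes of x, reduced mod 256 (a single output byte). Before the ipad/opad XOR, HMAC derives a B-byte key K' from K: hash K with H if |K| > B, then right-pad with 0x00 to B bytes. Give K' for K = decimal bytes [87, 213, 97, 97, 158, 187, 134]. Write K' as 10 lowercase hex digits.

|K| = 7 > B = 5, so first hash the key.
H(K): sum = 87+213+97+97+158+187+134 = 973; mod 256 = 205 → cd.
Zero-pad H(K) = cd to 5 bytes: K' = cd 00 00 00 00.

cd00000000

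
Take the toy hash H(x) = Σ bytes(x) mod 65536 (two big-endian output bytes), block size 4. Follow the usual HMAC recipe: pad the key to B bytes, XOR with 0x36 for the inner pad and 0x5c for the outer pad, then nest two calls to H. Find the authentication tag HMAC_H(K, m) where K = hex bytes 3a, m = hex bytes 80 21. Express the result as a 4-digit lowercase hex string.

Key hex bytes 3a is 1 byte ≤ B = 4; zero-pad to 4 bytes: K' = 3a 00 00 00.
K' ⊕ ipad = 0c 36 36 36.  K' ⊕ opad = 66 5c 5c 5c.
Inner input = (K'⊕ipad) ∥ m = 0c 36 36 36 ∥ 80 21.
Inner hash: sum = 12+54+54+54+128+33 = 335 → 01 4f.
Outer input = (K'⊕opad) ∥ inner = 66 5c 5c 5c ∥ 01 4f.
Outer hash (tag): sum = 102+92+92+92+1+79 = 458 → 01 ca.

01ca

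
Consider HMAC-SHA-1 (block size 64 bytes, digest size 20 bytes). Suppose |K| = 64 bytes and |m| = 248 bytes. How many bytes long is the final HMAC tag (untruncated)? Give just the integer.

The tag is one SHA-1 digest: 20 bytes.

20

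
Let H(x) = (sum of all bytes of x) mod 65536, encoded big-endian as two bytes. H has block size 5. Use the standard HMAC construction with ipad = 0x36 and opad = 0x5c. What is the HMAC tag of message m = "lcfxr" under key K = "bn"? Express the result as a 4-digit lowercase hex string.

Key "bn" = 62 6e is 2 bytes ≤ B = 5; zero-pad to 5 bytes: K' = 62 6e 00 00 00.
K' ⊕ ipad = 54 58 36 36 36.  K' ⊕ opad = 3e 32 5c 5c 5c.
Inner input = (K'⊕ipad) ∥ m = 54 58 36 36 36 ∥ 6c 63 66 78 72.
Inner hash: sum = 84+88+54+54+54+108+99+102+120+114 = 877 → 03 6d.
Outer input = (K'⊕opad) ∥ inner = 3e 32 5c 5c 5c ∥ 03 6d.
Outer hash (tag): sum = 62+50+92+92+92+3+109 = 500 → 01 f4.

01f4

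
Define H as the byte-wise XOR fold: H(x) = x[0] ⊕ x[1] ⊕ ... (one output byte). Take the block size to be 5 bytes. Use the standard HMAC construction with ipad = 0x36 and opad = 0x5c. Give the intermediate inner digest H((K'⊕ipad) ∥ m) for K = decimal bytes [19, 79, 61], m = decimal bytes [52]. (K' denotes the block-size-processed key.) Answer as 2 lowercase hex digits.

63

Key decimal bytes [19, 79, 61] = 13 4f 3d is 3 bytes ≤ B = 5; zero-pad to 5 bytes: K' = 13 4f 3d 00 00.
K' ⊕ ipad = 25 79 0b 36 36.
Inner input = 25 79 0b 36 36 ∥ 34.
Inner hash: XOR 25⊕79⊕0b⊕36⊕36⊕34 = 63.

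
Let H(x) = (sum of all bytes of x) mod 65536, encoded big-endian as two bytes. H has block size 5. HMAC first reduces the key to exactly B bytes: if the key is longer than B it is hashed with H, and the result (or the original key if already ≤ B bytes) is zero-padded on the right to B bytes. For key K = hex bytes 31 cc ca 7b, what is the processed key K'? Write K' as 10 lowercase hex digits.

Key hex bytes 31 cc ca 7b is 4 bytes ≤ B = 5; zero-pad to 5 bytes: K' = 31 cc ca 7b 00.

31ccca7b00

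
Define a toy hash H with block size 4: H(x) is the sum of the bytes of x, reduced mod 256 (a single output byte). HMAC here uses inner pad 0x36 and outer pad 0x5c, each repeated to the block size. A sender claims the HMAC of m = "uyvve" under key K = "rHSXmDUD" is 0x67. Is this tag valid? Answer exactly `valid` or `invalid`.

Key "rHSXmDUD" = 72 48 53 58 6d 44 55 44 is 8 bytes > B = 4, so hash it first: H(key) = af, then zero-pad to 4 bytes: K' = af 00 00 00.
K' ⊕ ipad = 99 36 36 36; K' ⊕ opad = f3 5c 5c 5c.
Inner hash: sum = 153+54+54+54+117+121+118+118+101 = 890; mod 256 = 122 → 7a.
Outer hash (recomputed tag): sum = 243+92+92+92+122 = 641; mod 256 = 129 → 81.
Recomputed tag = 81; claimed = 67 → mismatch.

invalid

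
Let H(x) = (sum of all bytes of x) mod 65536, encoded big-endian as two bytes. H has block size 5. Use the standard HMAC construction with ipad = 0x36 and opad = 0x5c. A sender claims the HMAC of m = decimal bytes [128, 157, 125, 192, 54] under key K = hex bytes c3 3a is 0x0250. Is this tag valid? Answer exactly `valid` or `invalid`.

valid

Key hex bytes c3 3a is 2 bytes ≤ B = 5; zero-pad to 5 bytes: K' = c3 3a 00 00 00.
K' ⊕ ipad = f5 0c 36 36 36; K' ⊕ opad = 9f 66 5c 5c 5c.
Inner hash: sum = 245+12+54+54+54+128+157+125+192+54 = 1075 → 04 33.
Outer hash (recomputed tag): sum = 159+102+92+92+92+4+51 = 592 → 02 50.
Recomputed tag = 0250; claimed = 0250 → match.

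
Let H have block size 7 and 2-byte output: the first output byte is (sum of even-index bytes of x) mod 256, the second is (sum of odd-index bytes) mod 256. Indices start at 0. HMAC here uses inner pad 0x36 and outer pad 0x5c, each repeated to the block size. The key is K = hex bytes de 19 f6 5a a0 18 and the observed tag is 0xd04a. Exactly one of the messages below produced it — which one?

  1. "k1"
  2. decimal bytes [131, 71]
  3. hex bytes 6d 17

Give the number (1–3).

2

Key hex bytes de 19 f6 5a a0 18 is 6 bytes ≤ B = 7; zero-pad to 7 bytes: K' = de 19 f6 5a a0 18 00.
K' ⊕ ipad = e8 2f c0 6c 96 2e 36; K' ⊕ opad = 82 45 aa 06 fc 44 5c.
m1: inner = H(e8 2f c0 6c 96 2e 36 6b 31) = a5 34; tag = H(82 45 aa 06 fc 44 5c a5 34) = b834
m2: inner = H(e8 2f c0 6c 96 2e 36 83 47) = bb 4c; tag = H(82 45 aa 06 fc 44 5c bb 4c) = d04a ← matches
m3: inner = H(e8 2f c0 6c 96 2e 36 6d 17) = 8b 36; tag = H(82 45 aa 06 fc 44 5c 8b 36) = ba1a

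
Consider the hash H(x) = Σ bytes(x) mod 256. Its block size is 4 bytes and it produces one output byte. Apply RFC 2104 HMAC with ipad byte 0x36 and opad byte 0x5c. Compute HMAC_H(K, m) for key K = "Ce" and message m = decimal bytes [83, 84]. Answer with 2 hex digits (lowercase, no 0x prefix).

eb

Key "Ce" = 43 65 is 2 bytes ≤ B = 4; zero-pad to 4 bytes: K' = 43 65 00 00.
K' ⊕ ipad = 75 53 36 36.  K' ⊕ opad = 1f 39 5c 5c.
Inner input = (K'⊕ipad) ∥ m = 75 53 36 36 ∥ 53 54.
Inner hash: sum = 117+83+54+54+83+84 = 475; mod 256 = 219 → db.
Outer input = (K'⊕opad) ∥ inner = 1f 39 5c 5c ∥ db.
Outer hash (tag): sum = 31+57+92+92+219 = 491; mod 256 = 235 → eb.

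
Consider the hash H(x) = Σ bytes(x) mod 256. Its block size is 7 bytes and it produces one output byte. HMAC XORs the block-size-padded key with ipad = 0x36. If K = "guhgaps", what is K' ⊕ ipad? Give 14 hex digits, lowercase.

Key "guhgaps" = 67 75 68 67 61 70 73 is exactly B = 7 bytes: K' = 67 75 68 67 61 70 73.
XOR each byte with 0x36: 67⊕36=51, 75⊕36=43, 68⊕36=5e, 67⊕36=51, 61⊕36=57, 70⊕36=46, 73⊕36=45.

51435e51574645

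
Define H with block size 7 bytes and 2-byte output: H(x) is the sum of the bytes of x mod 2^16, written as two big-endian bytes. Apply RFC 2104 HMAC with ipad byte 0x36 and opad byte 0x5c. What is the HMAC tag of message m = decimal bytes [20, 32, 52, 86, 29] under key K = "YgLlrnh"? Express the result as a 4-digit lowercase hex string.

Key "YgLlrnh" = 59 67 4c 6c 72 6e 68 is exactly B = 7 bytes: K' = 59 67 4c 6c 72 6e 68.
K' ⊕ ipad = 6f 51 7a 5a 44 58 5e.  K' ⊕ opad = 05 3b 10 30 2e 32 34.
Inner input = (K'⊕ipad) ∥ m = 6f 51 7a 5a 44 58 5e ∥ 14 20 34 56 1d.
Inner hash: sum = 111+81+122+90+68+88+94+20+32+52+86+29 = 873 → 03 69.
Outer input = (K'⊕opad) ∥ inner = 05 3b 10 30 2e 32 34 ∥ 03 69.
Outer hash (tag): sum = 5+59+16+48+46+50+52+3+105 = 384 → 01 80.

0180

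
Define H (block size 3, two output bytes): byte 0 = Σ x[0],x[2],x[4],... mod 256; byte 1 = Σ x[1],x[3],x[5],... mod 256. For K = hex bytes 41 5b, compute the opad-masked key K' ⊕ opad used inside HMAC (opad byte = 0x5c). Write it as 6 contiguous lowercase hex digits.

Key hex bytes 41 5b is 2 bytes ≤ B = 3; zero-pad to 3 bytes: K' = 41 5b 00.
XOR each byte with 0x5c: 41⊕5c=1d, 5b⊕5c=07, 00⊕5c=5c.

1d075c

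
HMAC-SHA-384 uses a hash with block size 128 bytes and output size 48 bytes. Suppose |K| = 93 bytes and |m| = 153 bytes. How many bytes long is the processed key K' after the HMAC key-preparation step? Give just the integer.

128

Key is 93 ≤ 128 bytes, zero-padded: |K'| = 128.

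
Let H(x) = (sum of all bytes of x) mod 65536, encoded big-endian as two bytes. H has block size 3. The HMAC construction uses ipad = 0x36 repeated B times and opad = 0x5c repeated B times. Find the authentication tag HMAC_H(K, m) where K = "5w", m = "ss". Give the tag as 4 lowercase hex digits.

0151

Key "5w" = 35 77 is 2 bytes ≤ B = 3; zero-pad to 3 bytes: K' = 35 77 00.
K' ⊕ ipad = 03 41 36.  K' ⊕ opad = 69 2b 5c.
Inner input = (K'⊕ipad) ∥ m = 03 41 36 ∥ 73 73.
Inner hash: sum = 3+65+54+115+115 = 352 → 01 60.
Outer input = (K'⊕opad) ∥ inner = 69 2b 5c ∥ 01 60.
Outer hash (tag): sum = 105+43+92+1+96 = 337 → 01 51.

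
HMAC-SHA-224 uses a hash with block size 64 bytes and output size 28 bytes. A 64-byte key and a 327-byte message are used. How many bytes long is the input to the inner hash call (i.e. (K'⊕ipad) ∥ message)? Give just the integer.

391

Key is 64 ≤ 64 bytes, zero-padded: |K'| = 64.
Inner input = (K'⊕ipad) ∥ m → 64 + 327 = 391 bytes.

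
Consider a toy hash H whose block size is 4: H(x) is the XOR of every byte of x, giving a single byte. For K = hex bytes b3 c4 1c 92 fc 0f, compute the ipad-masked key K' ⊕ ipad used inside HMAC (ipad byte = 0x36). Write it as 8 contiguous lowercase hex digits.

Key hex bytes b3 c4 1c 92 fc 0f is 6 bytes > B = 4, so hash it first: H(key) = 0a, then zero-pad to 4 bytes: K' = 0a 00 00 00.
XOR each byte with 0x36: 0a⊕36=3c, 00⊕36=36, 00⊕36=36, 00⊕36=36.

3c363636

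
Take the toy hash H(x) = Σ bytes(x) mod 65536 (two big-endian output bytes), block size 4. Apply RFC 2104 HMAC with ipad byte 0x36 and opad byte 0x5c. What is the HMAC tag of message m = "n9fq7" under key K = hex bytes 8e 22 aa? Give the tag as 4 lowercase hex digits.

02f8

Key hex bytes 8e 22 aa is 3 bytes ≤ B = 4; zero-pad to 4 bytes: K' = 8e 22 aa 00.
K' ⊕ ipad = b8 14 9c 36.  K' ⊕ opad = d2 7e f6 5c.
Inner input = (K'⊕ipad) ∥ m = b8 14 9c 36 ∥ 6e 39 66 71 37.
Inner hash: sum = 184+20+156+54+110+57+102+113+55 = 851 → 03 53.
Outer input = (K'⊕opad) ∥ inner = d2 7e f6 5c ∥ 03 53.
Outer hash (tag): sum = 210+126+246+92+3+83 = 760 → 02 f8.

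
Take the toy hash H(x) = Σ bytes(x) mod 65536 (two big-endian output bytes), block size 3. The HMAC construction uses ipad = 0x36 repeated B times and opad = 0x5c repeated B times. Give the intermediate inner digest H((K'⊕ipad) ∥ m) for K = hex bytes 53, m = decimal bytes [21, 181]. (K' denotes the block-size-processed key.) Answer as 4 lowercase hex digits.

Key hex bytes 53 is 1 byte ≤ B = 3; zero-pad to 3 bytes: K' = 53 00 00.
K' ⊕ ipad = 65 36 36.
Inner input = 65 36 36 ∥ 15 b5.
Inner hash: sum = 101+54+54+21+181 = 411 → 01 9b.

019b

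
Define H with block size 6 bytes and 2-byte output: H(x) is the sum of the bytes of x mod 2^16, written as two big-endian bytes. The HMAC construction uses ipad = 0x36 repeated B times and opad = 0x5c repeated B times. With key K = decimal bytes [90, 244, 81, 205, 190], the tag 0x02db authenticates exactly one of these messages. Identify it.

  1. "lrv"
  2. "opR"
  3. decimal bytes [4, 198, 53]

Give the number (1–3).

Key decimal bytes [90, 244, 81, 205, 190] = 5a f4 51 cd be is 5 bytes ≤ B = 6; zero-pad to 6 bytes: K' = 5a f4 51 cd be 00.
K' ⊕ ipad = 6c c2 67 fb 88 36; K' ⊕ opad = 06 a8 0d 91 e2 5c.
m1: inner = H(6c c2 67 fb 88 36 6c 72 76) = 04 a2; tag = H(06 a8 0d 91 e2 5c 04 a2) = 0330
m2: inner = H(6c c2 67 fb 88 36 6f 70 52) = 04 7f; tag = H(06 a8 0d 91 e2 5c 04 7f) = 030d
m3: inner = H(6c c2 67 fb 88 36 04 c6 35) = 04 4d; tag = H(06 a8 0d 91 e2 5c 04 4d) = 02db ← matches

3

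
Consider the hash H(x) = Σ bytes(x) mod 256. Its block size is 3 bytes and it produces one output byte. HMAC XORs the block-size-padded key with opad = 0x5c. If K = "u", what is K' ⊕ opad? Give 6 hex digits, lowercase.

Key "u" = 75 is 1 byte ≤ B = 3; zero-pad to 3 bytes: K' = 75 00 00.
XOR each byte with 0x5c: 75⊕5c=29, 00⊕5c=5c, 00⊕5c=5c.

295c5c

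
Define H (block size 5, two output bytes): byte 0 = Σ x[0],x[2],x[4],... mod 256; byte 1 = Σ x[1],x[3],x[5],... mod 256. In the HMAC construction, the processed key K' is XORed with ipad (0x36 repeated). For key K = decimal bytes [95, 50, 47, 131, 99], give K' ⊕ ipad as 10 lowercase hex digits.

Key decimal bytes [95, 50, 47, 131, 99] = 5f 32 2f 83 63 is exactly B = 5 bytes: K' = 5f 32 2f 83 63.
XOR each byte with 0x36: 5f⊕36=69, 32⊕36=04, 2f⊕36=19, 83⊕36=b5, 63⊕36=55.

690419b555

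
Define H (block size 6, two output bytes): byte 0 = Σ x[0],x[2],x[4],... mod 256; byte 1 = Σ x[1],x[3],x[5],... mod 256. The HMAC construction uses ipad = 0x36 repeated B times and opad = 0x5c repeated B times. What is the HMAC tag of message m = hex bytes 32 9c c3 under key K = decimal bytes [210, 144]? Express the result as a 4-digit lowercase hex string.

8b32

Key decimal bytes [210, 144] = d2 90 is 2 bytes ≤ B = 6; zero-pad to 6 bytes: K' = d2 90 00 00 00 00.
K' ⊕ ipad = e4 a6 36 36 36 36.  K' ⊕ opad = 8e cc 5c 5c 5c 5c.
Inner input = (K'⊕ipad) ∥ m = e4 a6 36 36 36 36 ∥ 32 9c c3.
Inner hash: even-index sum = 581 mod 256 = 69; odd-index sum = 430 mod 256 = 174 → 45 ae.
Outer input = (K'⊕opad) ∥ inner = 8e cc 5c 5c 5c 5c ∥ 45 ae.
Outer hash (tag): even-index sum = 395 mod 256 = 139; odd-index sum = 562 mod 256 = 50 → 8b 32.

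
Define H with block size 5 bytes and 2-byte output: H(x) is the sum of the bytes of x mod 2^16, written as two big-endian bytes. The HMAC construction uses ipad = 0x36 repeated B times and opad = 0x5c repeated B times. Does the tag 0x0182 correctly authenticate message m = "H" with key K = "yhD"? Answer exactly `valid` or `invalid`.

invalid

Key "yhD" = 79 68 44 is 3 bytes ≤ B = 5; zero-pad to 5 bytes: K' = 79 68 44 00 00.
K' ⊕ ipad = 4f 5e 72 36 36; K' ⊕ opad = 25 34 18 5c 5c.
Inner hash: sum = 79+94+114+54+54+72 = 467 → 01 d3.
Outer hash (recomputed tag): sum = 37+52+24+92+92+1+211 = 509 → 01 fd.
Recomputed tag = 01fd; claimed = 0182 → mismatch.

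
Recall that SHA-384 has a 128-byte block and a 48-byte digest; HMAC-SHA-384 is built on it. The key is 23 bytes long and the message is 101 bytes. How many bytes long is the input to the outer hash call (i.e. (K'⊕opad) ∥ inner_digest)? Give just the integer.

Key is 23 ≤ 128 bytes, zero-padded: |K'| = 128.
Outer input = (K'⊕opad) ∥ H(inner) → 128 + 48 = 176 bytes.

176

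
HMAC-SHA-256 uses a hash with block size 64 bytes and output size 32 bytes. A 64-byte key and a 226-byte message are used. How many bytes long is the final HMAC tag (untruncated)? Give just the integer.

The tag is one SHA-256 digest: 32 bytes.

32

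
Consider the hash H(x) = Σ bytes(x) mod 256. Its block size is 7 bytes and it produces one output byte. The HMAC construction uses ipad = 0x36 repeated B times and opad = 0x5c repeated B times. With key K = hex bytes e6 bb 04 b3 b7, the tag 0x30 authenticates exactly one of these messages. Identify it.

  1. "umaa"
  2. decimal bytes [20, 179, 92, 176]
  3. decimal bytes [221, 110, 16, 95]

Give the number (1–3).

Key hex bytes e6 bb 04 b3 b7 is 5 bytes ≤ B = 7; zero-pad to 7 bytes: K' = e6 bb 04 b3 b7 00 00.
K' ⊕ ipad = d0 8d 32 85 81 36 36; K' ⊕ opad = ba e7 58 ef eb 5c 5c.
m1: inner = H(d0 8d 32 85 81 36 36 75 6d 61 61) = a5; tag = H(ba e7 58 ef eb 5c 5c a5) = 30 ← matches
m2: inner = H(d0 8d 32 85 81 36 36 14 b3 5c b0) = d4; tag = H(ba e7 58 ef eb 5c 5c d4) = 5f
m3: inner = H(d0 8d 32 85 81 36 36 dd 6e 10 5f) = bb; tag = H(ba e7 58 ef eb 5c 5c bb) = 46

1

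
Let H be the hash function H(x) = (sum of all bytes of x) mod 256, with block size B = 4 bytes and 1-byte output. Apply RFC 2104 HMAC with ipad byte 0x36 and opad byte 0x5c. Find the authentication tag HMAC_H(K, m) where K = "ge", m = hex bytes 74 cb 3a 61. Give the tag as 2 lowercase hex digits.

16

Key "ge" = 67 65 is 2 bytes ≤ B = 4; zero-pad to 4 bytes: K' = 67 65 00 00.
K' ⊕ ipad = 51 53 36 36.  K' ⊕ opad = 3b 39 5c 5c.
Inner input = (K'⊕ipad) ∥ m = 51 53 36 36 ∥ 74 cb 3a 61.
Inner hash: sum = 81+83+54+54+116+203+58+97 = 746; mod 256 = 234 → ea.
Outer input = (K'⊕opad) ∥ inner = 3b 39 5c 5c ∥ ea.
Outer hash (tag): sum = 59+57+92+92+234 = 534; mod 256 = 22 → 16.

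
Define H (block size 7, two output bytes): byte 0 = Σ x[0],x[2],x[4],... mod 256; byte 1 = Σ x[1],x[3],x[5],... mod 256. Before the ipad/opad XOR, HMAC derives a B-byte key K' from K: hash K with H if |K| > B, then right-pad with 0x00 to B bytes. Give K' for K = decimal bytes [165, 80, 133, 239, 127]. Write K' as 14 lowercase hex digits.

a55085ef7f0000

Key decimal bytes [165, 80, 133, 239, 127] = a5 50 85 ef 7f is 5 bytes ≤ B = 7; zero-pad to 7 bytes: K' = a5 50 85 ef 7f 00 00.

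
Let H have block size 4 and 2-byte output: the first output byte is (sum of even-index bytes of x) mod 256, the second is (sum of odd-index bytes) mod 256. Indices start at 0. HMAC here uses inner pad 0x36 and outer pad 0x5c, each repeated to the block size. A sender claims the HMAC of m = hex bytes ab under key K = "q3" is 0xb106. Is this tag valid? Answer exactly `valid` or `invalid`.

valid

Key "q3" = 71 33 is 2 bytes ≤ B = 4; zero-pad to 4 bytes: K' = 71 33 00 00.
K' ⊕ ipad = 47 05 36 36; K' ⊕ opad = 2d 6f 5c 5c.
Inner hash: even-index sum = 296 mod 256 = 40; odd-index sum = 59 mod 256 = 59 → 28 3b.
Outer hash (recomputed tag): even-index sum = 177 mod 256 = 177; odd-index sum = 262 mod 256 = 6 → b1 06.
Recomputed tag = b106; claimed = b106 → match.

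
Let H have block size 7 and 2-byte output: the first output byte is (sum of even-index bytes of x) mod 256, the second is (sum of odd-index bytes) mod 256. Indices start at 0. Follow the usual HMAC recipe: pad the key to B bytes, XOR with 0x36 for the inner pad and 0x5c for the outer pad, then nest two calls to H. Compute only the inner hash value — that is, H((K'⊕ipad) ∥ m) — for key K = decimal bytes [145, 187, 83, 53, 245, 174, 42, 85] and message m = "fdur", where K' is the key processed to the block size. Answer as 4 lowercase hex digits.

Key decimal bytes [145, 187, 83, 53, 245, 174, 42, 85] = 91 bb 53 35 f5 ae 2a 55 is 8 bytes > B = 7, so hash it first: H(key) = 03 f3, then zero-pad to 7 bytes: K' = 03 f3 00 00 00 00 00.
K' ⊕ ipad = 35 c5 36 36 36 36 36.
Inner input = 35 c5 36 36 36 36 36 ∥ 66 64 75 72.
Inner hash: even-index sum = 429 mod 256 = 173; odd-index sum = 524 mod 256 = 12 → ad 0c.

ad0c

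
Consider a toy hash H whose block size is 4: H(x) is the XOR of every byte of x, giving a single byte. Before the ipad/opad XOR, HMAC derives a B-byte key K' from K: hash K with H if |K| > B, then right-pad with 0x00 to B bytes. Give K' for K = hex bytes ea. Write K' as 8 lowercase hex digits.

Key hex bytes ea is 1 byte ≤ B = 4; zero-pad to 4 bytes: K' = ea 00 00 00.

ea000000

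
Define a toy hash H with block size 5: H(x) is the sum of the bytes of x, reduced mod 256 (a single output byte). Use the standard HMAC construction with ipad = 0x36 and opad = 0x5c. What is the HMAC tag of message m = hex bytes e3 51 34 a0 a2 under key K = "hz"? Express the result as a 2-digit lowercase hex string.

Key "hz" = 68 7a is 2 bytes ≤ B = 5; zero-pad to 5 bytes: K' = 68 7a 00 00 00.
K' ⊕ ipad = 5e 4c 36 36 36.  K' ⊕ opad = 34 26 5c 5c 5c.
Inner input = (K'⊕ipad) ∥ m = 5e 4c 36 36 36 ∥ e3 51 34 a0 a2.
Inner hash: sum = 94+76+54+54+54+227+81+52+160+162 = 1014; mod 256 = 246 → f6.
Outer input = (K'⊕opad) ∥ inner = 34 26 5c 5c 5c ∥ f6.
Outer hash (tag): sum = 52+38+92+92+92+246 = 612; mod 256 = 100 → 64.

64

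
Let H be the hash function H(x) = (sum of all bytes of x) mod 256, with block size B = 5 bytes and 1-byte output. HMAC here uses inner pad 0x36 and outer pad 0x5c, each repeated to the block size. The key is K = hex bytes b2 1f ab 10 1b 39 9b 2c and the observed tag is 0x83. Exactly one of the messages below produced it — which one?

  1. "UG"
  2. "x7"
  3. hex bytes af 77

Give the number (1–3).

2

Key hex bytes b2 1f ab 10 1b 39 9b 2c is 8 bytes > B = 5, so hash it first: H(key) = a7, then zero-pad to 5 bytes: K' = a7 00 00 00 00.
K' ⊕ ipad = 91 36 36 36 36; K' ⊕ opad = fb 5c 5c 5c 5c.
m1: inner = H(91 36 36 36 36 55 47) = 05; tag = H(fb 5c 5c 5c 5c 05) = 70
m2: inner = H(91 36 36 36 36 78 37) = 18; tag = H(fb 5c 5c 5c 5c 18) = 83 ← matches
m3: inner = H(91 36 36 36 36 af 77) = 8f; tag = H(fb 5c 5c 5c 5c 8f) = fa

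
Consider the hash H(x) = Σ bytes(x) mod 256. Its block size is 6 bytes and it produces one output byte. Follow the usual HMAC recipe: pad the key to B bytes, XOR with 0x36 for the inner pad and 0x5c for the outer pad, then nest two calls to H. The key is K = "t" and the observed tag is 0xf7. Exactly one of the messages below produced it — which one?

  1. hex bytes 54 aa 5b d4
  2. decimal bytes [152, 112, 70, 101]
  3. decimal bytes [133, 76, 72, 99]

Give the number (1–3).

2

Key "t" = 74 is 1 byte ≤ B = 6; zero-pad to 6 bytes: K' = 74 00 00 00 00 00.
K' ⊕ ipad = 42 36 36 36 36 36; K' ⊕ opad = 28 5c 5c 5c 5c 5c.
m1: inner = H(42 36 36 36 36 36 54 aa 5b d4) = 7d; tag = H(28 5c 5c 5c 5c 5c 7d) = 71
m2: inner = H(42 36 36 36 36 36 98 70 46 65) = 03; tag = H(28 5c 5c 5c 5c 5c 03) = f7 ← matches
m3: inner = H(42 36 36 36 36 36 85 4c 48 63) = cc; tag = H(28 5c 5c 5c 5c 5c cc) = c0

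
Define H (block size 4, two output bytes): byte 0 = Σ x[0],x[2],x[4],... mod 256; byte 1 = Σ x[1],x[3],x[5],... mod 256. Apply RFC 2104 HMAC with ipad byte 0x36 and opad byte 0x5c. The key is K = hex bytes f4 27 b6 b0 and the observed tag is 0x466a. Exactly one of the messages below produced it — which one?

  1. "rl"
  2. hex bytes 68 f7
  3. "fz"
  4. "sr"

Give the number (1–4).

1

Key hex bytes f4 27 b6 b0 is exactly B = 4 bytes: K' = f4 27 b6 b0.
K' ⊕ ipad = c2 11 80 86; K' ⊕ opad = a8 7b ea ec.
m1: inner = H(c2 11 80 86 72 6c) = b4 03; tag = H(a8 7b ea ec b4 03) = 466a ← matches
m2: inner = H(c2 11 80 86 68 f7) = aa 8e; tag = H(a8 7b ea ec aa 8e) = 3cf5
m3: inner = H(c2 11 80 86 66 7a) = a8 11; tag = H(a8 7b ea ec a8 11) = 3a78
m4: inner = H(c2 11 80 86 73 72) = b5 09; tag = H(a8 7b ea ec b5 09) = 4770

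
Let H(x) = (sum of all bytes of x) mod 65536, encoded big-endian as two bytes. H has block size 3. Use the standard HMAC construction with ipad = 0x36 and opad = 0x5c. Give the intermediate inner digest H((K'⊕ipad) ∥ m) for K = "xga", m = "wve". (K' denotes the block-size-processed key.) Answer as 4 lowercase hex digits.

0248

Key "xga" = 78 67 61 is exactly B = 3 bytes: K' = 78 67 61.
K' ⊕ ipad = 4e 51 57.
Inner input = 4e 51 57 ∥ 77 76 65.
Inner hash: sum = 78+81+87+119+118+101 = 584 → 02 48.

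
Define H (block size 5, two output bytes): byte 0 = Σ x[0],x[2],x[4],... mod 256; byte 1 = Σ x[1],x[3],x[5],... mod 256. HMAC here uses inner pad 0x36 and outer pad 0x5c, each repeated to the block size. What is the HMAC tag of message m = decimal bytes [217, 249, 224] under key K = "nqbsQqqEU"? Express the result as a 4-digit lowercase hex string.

0e58

Key "nqbsQqqEU" = 6e 71 62 73 51 71 71 45 55 is 9 bytes > B = 5, so hash it first: H(key) = e7 9a, then zero-pad to 5 bytes: K' = e7 9a 00 00 00.
K' ⊕ ipad = d1 ac 36 36 36.  K' ⊕ opad = bb c6 5c 5c 5c.
Inner input = (K'⊕ipad) ∥ m = d1 ac 36 36 36 ∥ d9 f9 e0.
Inner hash: even-index sum = 566 mod 256 = 54; odd-index sum = 667 mod 256 = 155 → 36 9b.
Outer input = (K'⊕opad) ∥ inner = bb c6 5c 5c 5c ∥ 36 9b.
Outer hash (tag): even-index sum = 526 mod 256 = 14; odd-index sum = 344 mod 256 = 88 → 0e 58.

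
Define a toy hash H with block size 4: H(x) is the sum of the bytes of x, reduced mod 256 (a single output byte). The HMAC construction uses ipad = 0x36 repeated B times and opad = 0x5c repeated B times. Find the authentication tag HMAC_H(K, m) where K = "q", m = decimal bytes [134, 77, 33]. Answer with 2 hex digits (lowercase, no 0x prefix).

1e

Key "q" = 71 is 1 byte ≤ B = 4; zero-pad to 4 bytes: K' = 71 00 00 00.
K' ⊕ ipad = 47 36 36 36.  K' ⊕ opad = 2d 5c 5c 5c.
Inner input = (K'⊕ipad) ∥ m = 47 36 36 36 ∥ 86 4d 21.
Inner hash: sum = 71+54+54+54+134+77+33 = 477; mod 256 = 221 → dd.
Outer input = (K'⊕opad) ∥ inner = 2d 5c 5c 5c ∥ dd.
Outer hash (tag): sum = 45+92+92+92+221 = 542; mod 256 = 30 → 1e.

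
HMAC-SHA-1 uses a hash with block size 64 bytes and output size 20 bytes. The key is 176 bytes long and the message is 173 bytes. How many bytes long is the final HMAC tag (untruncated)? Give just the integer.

20

The tag is one SHA-1 digest: 20 bytes.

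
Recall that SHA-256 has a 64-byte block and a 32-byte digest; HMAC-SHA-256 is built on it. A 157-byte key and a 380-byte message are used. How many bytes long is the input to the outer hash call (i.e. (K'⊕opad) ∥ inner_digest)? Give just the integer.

96

Key is 157 > 64 bytes, so it is hashed to 32 bytes then zero-padded to 64: |K'| = 64.
Outer input = (K'⊕opad) ∥ H(inner) → 64 + 32 = 96 bytes.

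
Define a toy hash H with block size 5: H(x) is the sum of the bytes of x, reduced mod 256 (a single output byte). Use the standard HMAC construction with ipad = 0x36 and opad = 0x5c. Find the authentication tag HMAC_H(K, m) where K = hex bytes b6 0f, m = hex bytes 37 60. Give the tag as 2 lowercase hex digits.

Key hex bytes b6 0f is 2 bytes ≤ B = 5; zero-pad to 5 bytes: K' = b6 0f 00 00 00.
K' ⊕ ipad = 80 39 36 36 36.  K' ⊕ opad = ea 53 5c 5c 5c.
Inner input = (K'⊕ipad) ∥ m = 80 39 36 36 36 ∥ 37 60.
Inner hash: sum = 128+57+54+54+54+55+96 = 498; mod 256 = 242 → f2.
Outer input = (K'⊕opad) ∥ inner = ea 53 5c 5c 5c ∥ f2.
Outer hash (tag): sum = 234+83+92+92+92+242 = 835; mod 256 = 67 → 43.

43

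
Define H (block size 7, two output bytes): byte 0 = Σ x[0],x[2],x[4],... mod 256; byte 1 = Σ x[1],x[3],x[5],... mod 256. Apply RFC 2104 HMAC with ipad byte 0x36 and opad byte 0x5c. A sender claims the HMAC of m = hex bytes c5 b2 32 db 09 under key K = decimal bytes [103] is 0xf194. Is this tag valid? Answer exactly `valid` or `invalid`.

valid

Key decimal bytes [103] = 67 is 1 byte ≤ B = 7; zero-pad to 7 bytes: K' = 67 00 00 00 00 00 00.
K' ⊕ ipad = 51 36 36 36 36 36 36; K' ⊕ opad = 3b 5c 5c 5c 5c 5c 5c.
Inner hash: even-index sum = 640 mod 256 = 128; odd-index sum = 418 mod 256 = 162 → 80 a2.
Outer hash (recomputed tag): even-index sum = 497 mod 256 = 241; odd-index sum = 404 mod 256 = 148 → f1 94.
Recomputed tag = f194; claimed = f194 → match.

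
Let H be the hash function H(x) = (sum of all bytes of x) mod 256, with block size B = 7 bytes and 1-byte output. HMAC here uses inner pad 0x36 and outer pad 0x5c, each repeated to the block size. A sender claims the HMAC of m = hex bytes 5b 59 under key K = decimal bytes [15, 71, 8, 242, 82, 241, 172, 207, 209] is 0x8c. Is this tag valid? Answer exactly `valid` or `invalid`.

valid

Key decimal bytes [15, 71, 8, 242, 82, 241, 172, 207, 209] = 0f 47 08 f2 52 f1 ac cf d1 is 9 bytes > B = 7, so hash it first: H(key) = df, then zero-pad to 7 bytes: K' = df 00 00 00 00 00 00.
K' ⊕ ipad = e9 36 36 36 36 36 36; K' ⊕ opad = 83 5c 5c 5c 5c 5c 5c.
Inner hash: sum = 233+54+54+54+54+54+54+91+89 = 737; mod 256 = 225 → e1.
Outer hash (recomputed tag): sum = 131+92+92+92+92+92+92+225 = 908; mod 256 = 140 → 8c.
Recomputed tag = 8c; claimed = 8c → match.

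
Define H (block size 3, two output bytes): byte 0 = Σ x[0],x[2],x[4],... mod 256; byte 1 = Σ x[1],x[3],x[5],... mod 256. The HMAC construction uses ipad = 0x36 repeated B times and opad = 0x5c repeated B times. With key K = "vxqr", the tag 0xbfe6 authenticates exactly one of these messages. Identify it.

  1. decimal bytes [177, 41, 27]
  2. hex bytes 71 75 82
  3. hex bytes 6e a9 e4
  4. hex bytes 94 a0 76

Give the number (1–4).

1

Key "vxqr" = 76 78 71 72 is 4 bytes > B = 3, so hash it first: H(key) = e7 ea, then zero-pad to 3 bytes: K' = e7 ea 00.
K' ⊕ ipad = d1 dc 36; K' ⊕ opad = bb b6 5c.
m1: inner = H(d1 dc 36 b1 29 1b) = 30 a8; tag = H(bb b6 5c 30 a8) = bfe6 ← matches
m2: inner = H(d1 dc 36 71 75 82) = 7c cf; tag = H(bb b6 5c 7c cf) = e632
m3: inner = H(d1 dc 36 6e a9 e4) = b0 2e; tag = H(bb b6 5c b0 2e) = 4566
m4: inner = H(d1 dc 36 94 a0 76) = a7 e6; tag = H(bb b6 5c a7 e6) = fd5d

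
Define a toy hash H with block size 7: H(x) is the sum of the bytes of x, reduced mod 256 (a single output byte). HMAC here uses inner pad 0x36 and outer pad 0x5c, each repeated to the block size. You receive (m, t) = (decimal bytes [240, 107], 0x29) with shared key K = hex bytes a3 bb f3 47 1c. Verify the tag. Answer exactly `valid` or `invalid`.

invalid

Key hex bytes a3 bb f3 47 1c is 5 bytes ≤ B = 7; zero-pad to 7 bytes: K' = a3 bb f3 47 1c 00 00.
K' ⊕ ipad = 95 8d c5 71 2a 36 36; K' ⊕ opad = ff e7 af 1b 40 5c 5c.
Inner hash: sum = 149+141+197+113+42+54+54+240+107 = 1097; mod 256 = 73 → 49.
Outer hash (recomputed tag): sum = 255+231+175+27+64+92+92+73 = 1009; mod 256 = 241 → f1.
Recomputed tag = f1; claimed = 29 → mismatch.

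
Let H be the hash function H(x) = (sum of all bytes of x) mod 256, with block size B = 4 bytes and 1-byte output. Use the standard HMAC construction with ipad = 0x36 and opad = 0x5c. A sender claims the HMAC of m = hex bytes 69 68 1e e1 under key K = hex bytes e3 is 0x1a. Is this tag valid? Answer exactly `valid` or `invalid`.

Key hex bytes e3 is 1 byte ≤ B = 4; zero-pad to 4 bytes: K' = e3 00 00 00.
K' ⊕ ipad = d5 36 36 36; K' ⊕ opad = bf 5c 5c 5c.
Inner hash: sum = 213+54+54+54+105+104+30+225 = 839; mod 256 = 71 → 47.
Outer hash (recomputed tag): sum = 191+92+92+92+71 = 538; mod 256 = 26 → 1a.
Recomputed tag = 1a; claimed = 1a → match.

valid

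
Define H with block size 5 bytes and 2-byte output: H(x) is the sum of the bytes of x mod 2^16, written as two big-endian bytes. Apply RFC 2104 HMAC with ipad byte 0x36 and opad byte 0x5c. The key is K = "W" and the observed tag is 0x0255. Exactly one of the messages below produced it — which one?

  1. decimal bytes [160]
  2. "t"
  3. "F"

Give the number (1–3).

1

Key "W" = 57 is 1 byte ≤ B = 5; zero-pad to 5 bytes: K' = 57 00 00 00 00.
K' ⊕ ipad = 61 36 36 36 36; K' ⊕ opad = 0b 5c 5c 5c 5c.
m1: inner = H(61 36 36 36 36 a0) = 01 d9; tag = H(0b 5c 5c 5c 5c 01 d9) = 0255 ← matches
m2: inner = H(61 36 36 36 36 74) = 01 ad; tag = H(0b 5c 5c 5c 5c 01 ad) = 0229
m3: inner = H(61 36 36 36 36 46) = 01 7f; tag = H(0b 5c 5c 5c 5c 01 7f) = 01fb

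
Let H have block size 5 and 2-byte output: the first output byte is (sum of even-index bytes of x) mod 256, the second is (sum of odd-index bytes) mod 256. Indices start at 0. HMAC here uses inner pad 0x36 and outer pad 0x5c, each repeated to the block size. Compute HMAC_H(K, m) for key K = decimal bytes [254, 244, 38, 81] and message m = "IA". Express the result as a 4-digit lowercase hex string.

ea04

Key decimal bytes [254, 244, 38, 81] = fe f4 26 51 is 4 bytes ≤ B = 5; zero-pad to 5 bytes: K' = fe f4 26 51 00.
K' ⊕ ipad = c8 c2 10 67 36.  K' ⊕ opad = a2 a8 7a 0d 5c.
Inner input = (K'⊕ipad) ∥ m = c8 c2 10 67 36 ∥ 49 41.
Inner hash: even-index sum = 335 mod 256 = 79; odd-index sum = 370 mod 256 = 114 → 4f 72.
Outer input = (K'⊕opad) ∥ inner = a2 a8 7a 0d 5c ∥ 4f 72.
Outer hash (tag): even-index sum = 490 mod 256 = 234; odd-index sum = 260 mod 256 = 4 → ea 04.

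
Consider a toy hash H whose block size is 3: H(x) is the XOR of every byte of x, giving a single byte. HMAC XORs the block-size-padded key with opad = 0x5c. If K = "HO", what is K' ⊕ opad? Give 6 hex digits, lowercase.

Key "HO" = 48 4f is 2 bytes ≤ B = 3; zero-pad to 3 bytes: K' = 48 4f 00.
XOR each byte with 0x5c: 48⊕5c=14, 4f⊕5c=13, 00⊕5c=5c.

14135c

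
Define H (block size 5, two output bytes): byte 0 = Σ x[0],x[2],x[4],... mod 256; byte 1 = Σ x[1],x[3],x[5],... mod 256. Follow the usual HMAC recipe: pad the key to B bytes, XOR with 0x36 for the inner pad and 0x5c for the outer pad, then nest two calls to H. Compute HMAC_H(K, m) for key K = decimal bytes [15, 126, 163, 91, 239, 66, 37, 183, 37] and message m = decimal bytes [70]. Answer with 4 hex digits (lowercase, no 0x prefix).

Key decimal bytes [15, 126, 163, 91, 239, 66, 37, 183, 37] = 0f 7e a3 5b ef 42 25 b7 25 is 9 bytes > B = 5, so hash it first: H(key) = eb d2, then zero-pad to 5 bytes: K' = eb d2 00 00 00.
K' ⊕ ipad = dd e4 36 36 36.  K' ⊕ opad = b7 8e 5c 5c 5c.
Inner input = (K'⊕ipad) ∥ m = dd e4 36 36 36 ∥ 46.
Inner hash: even-index sum = 329 mod 256 = 73; odd-index sum = 352 mod 256 = 96 → 49 60.
Outer input = (K'⊕opad) ∥ inner = b7 8e 5c 5c 5c ∥ 49 60.
Outer hash (tag): even-index sum = 463 mod 256 = 207; odd-index sum = 307 mod 256 = 51 → cf 33.

cf33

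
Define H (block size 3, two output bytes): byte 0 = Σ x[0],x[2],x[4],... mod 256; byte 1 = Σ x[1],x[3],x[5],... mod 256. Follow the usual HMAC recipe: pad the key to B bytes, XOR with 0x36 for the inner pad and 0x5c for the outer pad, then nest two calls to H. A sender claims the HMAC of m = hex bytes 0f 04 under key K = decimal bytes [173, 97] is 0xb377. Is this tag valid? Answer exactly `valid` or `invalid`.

invalid

Key decimal bytes [173, 97] = ad 61 is 2 bytes ≤ B = 3; zero-pad to 3 bytes: K' = ad 61 00.
K' ⊕ ipad = 9b 57 36; K' ⊕ opad = f1 3d 5c.
Inner hash: even-index sum = 213 mod 256 = 213; odd-index sum = 102 mod 256 = 102 → d5 66.
Outer hash (recomputed tag): even-index sum = 435 mod 256 = 179; odd-index sum = 274 mod 256 = 18 → b3 12.
Recomputed tag = b312; claimed = b377 → mismatch.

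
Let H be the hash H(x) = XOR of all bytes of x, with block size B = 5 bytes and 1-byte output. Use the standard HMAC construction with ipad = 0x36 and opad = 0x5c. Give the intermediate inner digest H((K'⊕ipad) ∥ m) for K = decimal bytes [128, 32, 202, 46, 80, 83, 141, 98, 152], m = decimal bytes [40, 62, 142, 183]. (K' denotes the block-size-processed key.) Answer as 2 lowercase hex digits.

29

Key decimal bytes [128, 32, 202, 46, 80, 83, 141, 98, 152] = 80 20 ca 2e 50 53 8d 62 98 is 9 bytes > B = 5, so hash it first: H(key) = 30, then zero-pad to 5 bytes: K' = 30 00 00 00 00.
K' ⊕ ipad = 06 36 36 36 36.
Inner input = 06 36 36 36 36 ∥ 28 3e 8e b7.
Inner hash: XOR 06⊕36⊕36⊕36⊕36⊕28⊕3e⊕8e⊕b7 = 29.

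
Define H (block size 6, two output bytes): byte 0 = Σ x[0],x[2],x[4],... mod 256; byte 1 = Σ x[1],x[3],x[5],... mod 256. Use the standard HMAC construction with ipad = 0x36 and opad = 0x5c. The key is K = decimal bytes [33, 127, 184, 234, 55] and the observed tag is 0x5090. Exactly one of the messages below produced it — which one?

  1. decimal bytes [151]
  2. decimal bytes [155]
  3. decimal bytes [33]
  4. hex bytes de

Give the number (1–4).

4

Key decimal bytes [33, 127, 184, 234, 55] = 21 7f b8 ea 37 is 5 bytes ≤ B = 6; zero-pad to 6 bytes: K' = 21 7f b8 ea 37 00.
K' ⊕ ipad = 17 49 8e dc 01 36; K' ⊕ opad = 7d 23 e4 b6 6b 5c.
m1: inner = H(17 49 8e dc 01 36 97) = 3d 5b; tag = H(7d 23 e4 b6 6b 5c 3d 5b) = 0990
m2: inner = H(17 49 8e dc 01 36 9b) = 41 5b; tag = H(7d 23 e4 b6 6b 5c 41 5b) = 0d90
m3: inner = H(17 49 8e dc 01 36 21) = c7 5b; tag = H(7d 23 e4 b6 6b 5c c7 5b) = 9390
m4: inner = H(17 49 8e dc 01 36 de) = 84 5b; tag = H(7d 23 e4 b6 6b 5c 84 5b) = 5090 ← matches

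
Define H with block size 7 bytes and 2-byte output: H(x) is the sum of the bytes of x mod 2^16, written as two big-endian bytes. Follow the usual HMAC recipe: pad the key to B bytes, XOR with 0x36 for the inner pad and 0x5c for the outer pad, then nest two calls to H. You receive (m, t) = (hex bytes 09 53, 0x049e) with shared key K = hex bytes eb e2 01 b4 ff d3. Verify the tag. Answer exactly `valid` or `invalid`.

invalid

Key hex bytes eb e2 01 b4 ff d3 is 6 bytes ≤ B = 7; zero-pad to 7 bytes: K' = eb e2 01 b4 ff d3 00.
K' ⊕ ipad = dd d4 37 82 c9 e5 36; K' ⊕ opad = b7 be 5d e8 a3 8f 5c.
Inner hash: sum = 221+212+55+130+201+229+54+9+83 = 1194 → 04 aa.
Outer hash (recomputed tag): sum = 183+190+93+232+163+143+92+4+170 = 1270 → 04 f6.
Recomputed tag = 04f6; claimed = 049e → mismatch.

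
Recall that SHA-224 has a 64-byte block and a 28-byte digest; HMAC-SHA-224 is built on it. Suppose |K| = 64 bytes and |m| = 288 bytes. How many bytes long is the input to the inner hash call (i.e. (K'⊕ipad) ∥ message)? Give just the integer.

Key is 64 ≤ 64 bytes, zero-padded: |K'| = 64.
Inner input = (K'⊕ipad) ∥ m → 64 + 288 = 352 bytes.

352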